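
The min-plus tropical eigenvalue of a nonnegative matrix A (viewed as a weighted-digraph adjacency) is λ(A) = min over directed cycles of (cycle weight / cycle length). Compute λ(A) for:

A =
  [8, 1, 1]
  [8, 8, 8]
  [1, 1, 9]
λ(A) = 1

Enumerate directed cycles and compute their means (weight / length). Sample:
  cycle 0 → 0: weight = 8, length = 1, mean = 8/1 ≈ 8.000
  cycle 1 → 1: weight = 8, length = 1, mean = 8/1 ≈ 8.000
  cycle 2 → 2: weight = 9, length = 1, mean = 9/1 ≈ 9.000
  cycle 0 → 1 → 0: weight = 9, length = 2, mean = 9/2 ≈ 4.500
  cycle 0 → 2 → 0: weight = 2, length = 2, mean = 2/2 ≈ 1.000
  cycle 1 → 0 → 1: weight = 9, length = 2, mean = 9/2 ≈ 4.500
Minimum mean = 1.000, attained e.g. along the cycle 0 → 2 → 0 with weight 2 and length 2. So λ(A) = 2/2 = 1.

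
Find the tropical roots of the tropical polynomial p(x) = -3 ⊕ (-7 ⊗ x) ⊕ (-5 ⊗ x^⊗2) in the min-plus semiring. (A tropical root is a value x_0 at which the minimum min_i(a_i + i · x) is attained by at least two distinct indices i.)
Roots: {-2, 4}

Each tropical root is a break point of the lower envelope of the lines y = a_i + i · x (there are 3 lines, with slopes 0, 1, ..., 2). Only the lines that attain the minimum somewhere contribute to roots; other lines are dominated. Here the surviving (envelope) indices are i = 2, i = 1, i = 0.
Intersections between consecutive envelope lines give the roots: for adjacent envelope indices i < j the intersection is x = (a_i − a_j) / (j − i). Reading off the sorted break points: {-2, 4}.
Verification: at each break x_0, at least two indices attain the minimum of min_i(a_i + i · x_0).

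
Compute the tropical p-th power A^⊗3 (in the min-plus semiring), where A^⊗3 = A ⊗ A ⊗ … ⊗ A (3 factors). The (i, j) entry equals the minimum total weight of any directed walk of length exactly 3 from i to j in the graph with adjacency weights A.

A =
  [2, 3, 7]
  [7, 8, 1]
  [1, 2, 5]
A^⊗3 =
  [5, 6, 6]
  [4, 5, 4]
  [4, 5, 5]

Each entry (A^⊗3)_ij equals the minimum over all length-3 walks i = v_0 → v_1 → … → v_3 = j of Σ_t A[v_t][v_{t+1}]. For example, for (i, j) = (0, 2) we minimise over 9 possible intermediate vertex sequences; the minimum is 6, attained along the walk 0 → 0 → 1 → 2.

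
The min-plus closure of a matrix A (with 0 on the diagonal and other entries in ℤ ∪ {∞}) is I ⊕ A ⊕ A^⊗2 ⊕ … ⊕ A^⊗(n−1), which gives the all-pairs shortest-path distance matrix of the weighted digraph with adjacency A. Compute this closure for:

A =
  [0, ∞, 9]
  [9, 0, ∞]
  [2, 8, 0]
Closure =
  [0, 17, 9]
  [9, 0, 18]
  [2, 8, 0]

This is the Floyd-Warshall all-pairs shortest-path computation. For each intermediate vertex k = 0, 1, …, 2, update dist[i][j] ← min(dist[i][j], dist[i][k] + dist[k][j]). The final matrix gives, for each (i, j), the minimum total weight of any directed path from i to j (possibly empty when i = j).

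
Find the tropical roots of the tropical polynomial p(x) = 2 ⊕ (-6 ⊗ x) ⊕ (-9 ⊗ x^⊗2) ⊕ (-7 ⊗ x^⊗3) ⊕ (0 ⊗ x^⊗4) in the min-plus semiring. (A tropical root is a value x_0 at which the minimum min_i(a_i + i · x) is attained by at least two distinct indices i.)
Roots: {-7, -2, 3, 8}

Each tropical root is a break point of the lower envelope of the lines y = a_i + i · x (there are 5 lines, with slopes 0, 1, ..., 4). Only the lines that attain the minimum somewhere contribute to roots; other lines are dominated. Here the surviving (envelope) indices are i = 4, i = 3, i = 2, i = 1, i = 0.
Intersections between consecutive envelope lines give the roots: for adjacent envelope indices i < j the intersection is x = (a_i − a_j) / (j − i). Reading off the sorted break points: {-7, -2, 3, 8}.
Verification: at each break x_0, at least two indices attain the minimum of min_i(a_i + i · x_0).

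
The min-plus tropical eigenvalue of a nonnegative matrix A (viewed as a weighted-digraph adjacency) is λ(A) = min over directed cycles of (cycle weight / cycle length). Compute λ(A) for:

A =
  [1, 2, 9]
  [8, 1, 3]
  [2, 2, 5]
λ(A) = 1

Enumerate directed cycles and compute their means (weight / length). Sample:
  cycle 0 → 0: weight = 1, length = 1, mean = 1/1 ≈ 1.000
  cycle 1 → 1: weight = 1, length = 1, mean = 1/1 ≈ 1.000
  cycle 2 → 2: weight = 5, length = 1, mean = 5/1 ≈ 5.000
  cycle 0 → 1 → 0: weight = 10, length = 2, mean = 10/2 ≈ 5.000
  cycle 0 → 2 → 0: weight = 11, length = 2, mean = 11/2 ≈ 5.500
  cycle 1 → 0 → 1: weight = 10, length = 2, mean = 10/2 ≈ 5.000
Minimum mean = 1.000, attained e.g. along the cycle 0 → 0 with weight 1 and length 1. So λ(A) = 1/1 = 1.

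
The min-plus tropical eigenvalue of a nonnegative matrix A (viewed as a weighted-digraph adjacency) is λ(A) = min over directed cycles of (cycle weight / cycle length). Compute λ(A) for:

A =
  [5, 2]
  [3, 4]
λ(A) = 5/2

Enumerate directed cycles and compute their means (weight / length). Sample:
  cycle 0 → 0: weight = 5, length = 1, mean = 5/1 ≈ 5.000
  cycle 1 → 1: weight = 4, length = 1, mean = 4/1 ≈ 4.000
  cycle 0 → 1 → 0: weight = 5, length = 2, mean = 5/2 ≈ 2.500
  cycle 1 → 0 → 1: weight = 5, length = 2, mean = 5/2 ≈ 2.500
Minimum mean = 2.500, attained e.g. along the cycle 0 → 1 → 0 with weight 5 and length 2. So λ(A) = 5/2 = 5/2.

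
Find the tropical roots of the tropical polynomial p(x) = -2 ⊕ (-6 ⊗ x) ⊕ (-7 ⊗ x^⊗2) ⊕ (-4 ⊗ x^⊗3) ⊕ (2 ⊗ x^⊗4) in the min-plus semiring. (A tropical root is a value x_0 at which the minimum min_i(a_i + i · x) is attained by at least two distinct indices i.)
Roots: {-6, -3, 1, 4}

Each tropical root is a break point of the lower envelope of the lines y = a_i + i · x (there are 5 lines, with slopes 0, 1, ..., 4). Only the lines that attain the minimum somewhere contribute to roots; other lines are dominated. Here the surviving (envelope) indices are i = 4, i = 3, i = 2, i = 1, i = 0.
Intersections between consecutive envelope lines give the roots: for adjacent envelope indices i < j the intersection is x = (a_i − a_j) / (j − i). Reading off the sorted break points: {-6, -3, 1, 4}.
Verification: at each break x_0, at least two indices attain the minimum of min_i(a_i + i · x_0).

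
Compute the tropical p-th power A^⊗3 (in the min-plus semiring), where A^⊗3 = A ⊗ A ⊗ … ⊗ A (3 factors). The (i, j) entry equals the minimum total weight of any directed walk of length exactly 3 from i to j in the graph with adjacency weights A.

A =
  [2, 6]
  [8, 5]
A^⊗3 =
  [6, 10]
  [12, 15]

Each entry (A^⊗3)_ij equals the minimum over all length-3 walks i = v_0 → v_1 → … → v_3 = j of Σ_t A[v_t][v_{t+1}]. For example, for (i, j) = (0, 1) we minimise over 4 possible intermediate vertex sequences; the minimum is 10, attained along the walk 0 → 0 → 0 → 1.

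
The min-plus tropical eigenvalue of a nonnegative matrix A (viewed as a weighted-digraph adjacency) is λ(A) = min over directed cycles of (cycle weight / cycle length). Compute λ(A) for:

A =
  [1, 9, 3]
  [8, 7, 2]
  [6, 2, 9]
λ(A) = 1

Enumerate directed cycles and compute their means (weight / length). Sample:
  cycle 0 → 0: weight = 1, length = 1, mean = 1/1 ≈ 1.000
  cycle 1 → 1: weight = 7, length = 1, mean = 7/1 ≈ 7.000
  cycle 2 → 2: weight = 9, length = 1, mean = 9/1 ≈ 9.000
  cycle 0 → 1 → 0: weight = 17, length = 2, mean = 17/2 ≈ 8.500
  cycle 0 → 2 → 0: weight = 9, length = 2, mean = 9/2 ≈ 4.500
  cycle 1 → 0 → 1: weight = 17, length = 2, mean = 17/2 ≈ 8.500
Minimum mean = 1.000, attained e.g. along the cycle 0 → 0 with weight 1 and length 1. So λ(A) = 1/1 = 1.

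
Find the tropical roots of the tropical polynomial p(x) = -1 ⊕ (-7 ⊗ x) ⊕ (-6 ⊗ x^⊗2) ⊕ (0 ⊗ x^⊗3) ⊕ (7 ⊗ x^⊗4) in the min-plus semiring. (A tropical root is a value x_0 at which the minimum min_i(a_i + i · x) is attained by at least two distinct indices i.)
Roots: {-7, -6, -1, 6}

Each tropical root is a break point of the lower envelope of the lines y = a_i + i · x (there are 5 lines, with slopes 0, 1, ..., 4). Only the lines that attain the minimum somewhere contribute to roots; other lines are dominated. Here the surviving (envelope) indices are i = 4, i = 3, i = 2, i = 1, i = 0.
Intersections between consecutive envelope lines give the roots: for adjacent envelope indices i < j the intersection is x = (a_i − a_j) / (j − i). Reading off the sorted break points: {-7, -6, -1, 6}.
Verification: at each break x_0, at least two indices attain the minimum of min_i(a_i + i · x_0).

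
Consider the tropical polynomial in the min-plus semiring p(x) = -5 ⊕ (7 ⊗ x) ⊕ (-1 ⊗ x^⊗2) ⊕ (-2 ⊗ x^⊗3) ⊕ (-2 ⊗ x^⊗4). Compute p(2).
p(2) = -5

A tropical monomial a ⊗ x^⊗i evaluates to a + i · x. Evaluating each term at x = 2:
  Term 0 contributes -5 + 0 · 2 = -5
  Term 1 contributes 7 + 1 · 2 = 9
  Term 2 contributes -1 + 2 · 2 = 3
  Term 3 contributes -2 + 3 · 2 = 4
  Term 4 contributes -2 + 4 · 2 = 6
p(2) = ⊕ of these = min[-5, 9, 3, 4, 6] = -5.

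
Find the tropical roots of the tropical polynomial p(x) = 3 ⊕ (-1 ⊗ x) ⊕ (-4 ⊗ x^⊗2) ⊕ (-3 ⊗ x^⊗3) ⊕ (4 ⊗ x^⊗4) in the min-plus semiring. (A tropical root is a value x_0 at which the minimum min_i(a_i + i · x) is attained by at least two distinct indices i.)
Roots: {-7, -1, 3, 4}

Each tropical root is a break point of the lower envelope of the lines y = a_i + i · x (there are 5 lines, with slopes 0, 1, ..., 4). Only the lines that attain the minimum somewhere contribute to roots; other lines are dominated. Here the surviving (envelope) indices are i = 4, i = 3, i = 2, i = 1, i = 0.
Intersections between consecutive envelope lines give the roots: for adjacent envelope indices i < j the intersection is x = (a_i − a_j) / (j − i). Reading off the sorted break points: {-7, -1, 3, 4}.
Verification: at each break x_0, at least two indices attain the minimum of min_i(a_i + i · x_0).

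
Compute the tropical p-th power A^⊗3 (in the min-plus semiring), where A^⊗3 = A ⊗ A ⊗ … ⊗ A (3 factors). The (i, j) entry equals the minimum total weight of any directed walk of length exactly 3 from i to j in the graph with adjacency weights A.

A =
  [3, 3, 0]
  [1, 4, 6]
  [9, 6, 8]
A^⊗3 =
  [7, 7, 4]
  [5, 7, 4]
  [10, 10, 7]

Each entry (A^⊗3)_ij equals the minimum over all length-3 walks i = v_0 → v_1 → … → v_3 = j of Σ_t A[v_t][v_{t+1}]. For example, for (i, j) = (0, 2) we minimise over 9 possible intermediate vertex sequences; the minimum is 4, attained along the walk 0 → 1 → 0 → 2.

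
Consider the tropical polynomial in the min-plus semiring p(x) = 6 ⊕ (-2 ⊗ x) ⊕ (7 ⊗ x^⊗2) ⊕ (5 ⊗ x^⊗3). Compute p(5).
p(5) = 3

A tropical monomial a ⊗ x^⊗i evaluates to a + i · x. Evaluating each term at x = 5:
  Term 0 contributes 6 + 0 · 5 = 6
  Term 1 contributes -2 + 1 · 5 = 3
  Term 2 contributes 7 + 2 · 5 = 17
  Term 3 contributes 5 + 3 · 5 = 20
p(5) = ⊕ of these = min[6, 3, 17, 20] = 3.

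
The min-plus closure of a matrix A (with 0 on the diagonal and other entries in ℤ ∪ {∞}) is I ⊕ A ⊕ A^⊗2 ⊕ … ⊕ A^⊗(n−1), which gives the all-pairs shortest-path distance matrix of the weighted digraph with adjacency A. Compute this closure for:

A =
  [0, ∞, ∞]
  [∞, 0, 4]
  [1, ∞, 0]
Closure =
  [0, ∞, ∞]
  [5, 0, 4]
  [1, ∞, 0]

This is the Floyd-Warshall all-pairs shortest-path computation. For each intermediate vertex k = 0, 1, …, 2, update dist[i][j] ← min(dist[i][j], dist[i][k] + dist[k][j]). The final matrix gives, for each (i, j), the minimum total weight of any directed path from i to j (possibly empty when i = j).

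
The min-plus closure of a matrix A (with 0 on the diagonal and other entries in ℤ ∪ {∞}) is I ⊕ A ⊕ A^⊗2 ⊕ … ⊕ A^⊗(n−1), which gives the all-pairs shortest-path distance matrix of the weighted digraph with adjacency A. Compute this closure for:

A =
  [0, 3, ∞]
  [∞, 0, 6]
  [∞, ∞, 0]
Closure =
  [0, 3, 9]
  [∞, 0, 6]
  [∞, ∞, 0]

This is the Floyd-Warshall all-pairs shortest-path computation. For each intermediate vertex k = 0, 1, …, 2, update dist[i][j] ← min(dist[i][j], dist[i][k] + dist[k][j]). The final matrix gives, for each (i, j), the minimum total weight of any directed path from i to j (possibly empty when i = j).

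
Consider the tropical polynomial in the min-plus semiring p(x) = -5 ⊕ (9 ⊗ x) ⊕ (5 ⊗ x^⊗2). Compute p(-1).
p(-1) = -5

A tropical monomial a ⊗ x^⊗i evaluates to a + i · x. Evaluating each term at x = -1:
  Term 0 contributes -5 + 0 · -1 = -5
  Term 1 contributes 9 + 1 · -1 = 8
  Term 2 contributes 5 + 2 · -1 = 3
p(-1) = ⊕ of these = min[-5, 8, 3] = -5.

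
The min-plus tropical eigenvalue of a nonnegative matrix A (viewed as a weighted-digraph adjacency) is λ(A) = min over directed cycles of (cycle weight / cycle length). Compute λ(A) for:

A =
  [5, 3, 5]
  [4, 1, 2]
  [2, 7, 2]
λ(A) = 1

Enumerate directed cycles and compute their means (weight / length). Sample:
  cycle 0 → 0: weight = 5, length = 1, mean = 5/1 ≈ 5.000
  cycle 1 → 1: weight = 1, length = 1, mean = 1/1 ≈ 1.000
  cycle 2 → 2: weight = 2, length = 1, mean = 2/1 ≈ 2.000
  cycle 0 → 1 → 0: weight = 7, length = 2, mean = 7/2 ≈ 3.500
  cycle 0 → 2 → 0: weight = 7, length = 2, mean = 7/2 ≈ 3.500
  cycle 1 → 0 → 1: weight = 7, length = 2, mean = 7/2 ≈ 3.500
Minimum mean = 1.000, attained e.g. along the cycle 1 → 1 with weight 1 and length 1. So λ(A) = 1/1 = 1.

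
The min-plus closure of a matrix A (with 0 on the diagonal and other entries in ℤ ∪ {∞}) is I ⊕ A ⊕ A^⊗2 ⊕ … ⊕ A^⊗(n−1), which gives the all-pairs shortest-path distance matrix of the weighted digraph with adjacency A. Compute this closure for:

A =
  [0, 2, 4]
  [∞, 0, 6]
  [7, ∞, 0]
Closure =
  [0, 2, 4]
  [13, 0, 6]
  [7, 9, 0]

This is the Floyd-Warshall all-pairs shortest-path computation. For each intermediate vertex k = 0, 1, …, 2, update dist[i][j] ← min(dist[i][j], dist[i][k] + dist[k][j]). The final matrix gives, for each (i, j), the minimum total weight of any directed path from i to j (possibly empty when i = j).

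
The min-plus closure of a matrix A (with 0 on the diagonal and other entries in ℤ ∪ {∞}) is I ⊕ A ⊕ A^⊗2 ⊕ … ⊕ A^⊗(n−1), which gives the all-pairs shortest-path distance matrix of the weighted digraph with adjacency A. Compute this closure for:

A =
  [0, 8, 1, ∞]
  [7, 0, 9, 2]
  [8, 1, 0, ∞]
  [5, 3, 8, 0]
Closure =
  [0, 2, 1, 4]
  [7, 0, 8, 2]
  [8, 1, 0, 3]
  [5, 3, 6, 0]

This is the Floyd-Warshall all-pairs shortest-path computation. For each intermediate vertex k = 0, 1, …, 3, update dist[i][j] ← min(dist[i][j], dist[i][k] + dist[k][j]). The final matrix gives, for each (i, j), the minimum total weight of any directed path from i to j (possibly empty when i = j).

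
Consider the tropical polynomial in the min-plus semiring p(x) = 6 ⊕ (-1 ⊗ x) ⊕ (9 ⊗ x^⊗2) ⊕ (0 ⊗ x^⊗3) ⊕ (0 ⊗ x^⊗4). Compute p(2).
p(2) = 1

A tropical monomial a ⊗ x^⊗i evaluates to a + i · x. Evaluating each term at x = 2:
  Term 0 contributes 6 + 0 · 2 = 6
  Term 1 contributes -1 + 1 · 2 = 1
  Term 2 contributes 9 + 2 · 2 = 13
  Term 3 contributes 0 + 3 · 2 = 6
  Term 4 contributes 0 + 4 · 2 = 8
p(2) = ⊕ of these = min[6, 1, 13, 6, 8] = 1.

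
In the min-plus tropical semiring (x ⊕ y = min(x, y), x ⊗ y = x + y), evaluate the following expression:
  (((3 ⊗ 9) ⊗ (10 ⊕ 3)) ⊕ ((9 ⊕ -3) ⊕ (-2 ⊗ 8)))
(((3 ⊗ 9) ⊗ (10 ⊕ 3)) ⊕ ((9 ⊕ -3) ⊕ (-2 ⊗ 8))) = -3

Expand innermost to outermost. Recall ⊕ takes the minimum of its arguments and ⊗ takes their sum. Working out the expression (((3 ⊗ 9) ⊗ (10 ⊕ 3)) ⊕ ((9 ⊕ -3) ⊕ (-2 ⊗ 8))) gives -3.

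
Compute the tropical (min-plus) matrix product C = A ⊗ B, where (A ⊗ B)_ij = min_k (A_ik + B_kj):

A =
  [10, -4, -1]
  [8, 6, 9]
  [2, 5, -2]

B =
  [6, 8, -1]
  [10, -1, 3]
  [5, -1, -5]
A ⊗ B =
  [4, -5, -6]
  [14, 5, 4]
  [3, -3, -7]

Apply the min-plus product entry-by-entry:
  C[0][0] = min over k of (A[0][0] + B[0][0] = 10 + 6 = 16, A[0][1] + B[1][0] = -4 + 10 = 6, A[0][2] + B[2][0] = -1 + 5 = 4) = 4 (attained at k = 2)
  C[0][1] = min over k of (A[0][0] + B[0][1] = 10 + 8 = 18, A[0][1] + B[1][1] = -4 + -1 = -5, A[0][2] + B[2][1] = -1 + -1 = -2) = -5 (attained at k = 1)
  C[0][2] = min over k of (A[0][0] + B[0][2] = 10 + -1 = 9, A[0][1] + B[1][2] = -4 + 3 = -1, A[0][2] + B[2][2] = -1 + -5 = -6) = -6 (attained at k = 2)
  C[1][0] = min over k of (A[1][0] + B[0][0] = 8 + 6 = 14, A[1][1] + B[1][0] = 6 + 10 = 16, A[1][2] + B[2][0] = 9 + 5 = 14) = 14 (attained at k = 0)
  C[1][1] = min over k of (A[1][0] + B[0][1] = 8 + 8 = 16, A[1][1] + B[1][1] = 6 + -1 = 5, A[1][2] + B[2][1] = 9 + -1 = 8) = 5 (attained at k = 1)
  C[1][2] = min over k of (A[1][0] + B[0][2] = 8 + -1 = 7, A[1][1] + B[1][2] = 6 + 3 = 9, A[1][2] + B[2][2] = 9 + -5 = 4) = 4 (attained at k = 2)
  C[2][0] = min over k of (A[2][0] + B[0][0] = 2 + 6 = 8, A[2][1] + B[1][0] = 5 + 10 = 15, A[2][2] + B[2][0] = -2 + 5 = 3) = 3 (attained at k = 2)
  C[2][1] = min over k of (A[2][0] + B[0][1] = 2 + 8 = 10, A[2][1] + B[1][1] = 5 + -1 = 4, A[2][2] + B[2][1] = -2 + -1 = -3) = -3 (attained at k = 2)
  C[2][2] = min over k of (A[2][0] + B[0][2] = 2 + -1 = 1, A[2][1] + B[1][2] = 5 + 3 = 8, A[2][2] + B[2][2] = -2 + -5 = -7) = -7 (attained at k = 2)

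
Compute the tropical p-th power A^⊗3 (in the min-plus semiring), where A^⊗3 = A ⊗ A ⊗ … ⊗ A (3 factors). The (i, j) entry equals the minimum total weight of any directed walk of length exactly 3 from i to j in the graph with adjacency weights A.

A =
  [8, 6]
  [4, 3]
A^⊗3 =
  [13, 12]
  [10, 9]

Each entry (A^⊗3)_ij equals the minimum over all length-3 walks i = v_0 → v_1 → … → v_3 = j of Σ_t A[v_t][v_{t+1}]. For example, for (i, j) = (0, 1) we minimise over 4 possible intermediate vertex sequences; the minimum is 12, attained along the walk 0 → 1 → 1 → 1.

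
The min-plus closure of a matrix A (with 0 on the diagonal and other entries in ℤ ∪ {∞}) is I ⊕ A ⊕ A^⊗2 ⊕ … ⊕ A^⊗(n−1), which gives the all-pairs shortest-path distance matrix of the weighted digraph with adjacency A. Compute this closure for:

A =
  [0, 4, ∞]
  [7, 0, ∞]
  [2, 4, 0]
Closure =
  [0, 4, ∞]
  [7, 0, ∞]
  [2, 4, 0]

This is the Floyd-Warshall all-pairs shortest-path computation. For each intermediate vertex k = 0, 1, …, 2, update dist[i][j] ← min(dist[i][j], dist[i][k] + dist[k][j]). The final matrix gives, for each (i, j), the minimum total weight of any directed path from i to j (possibly empty when i = j).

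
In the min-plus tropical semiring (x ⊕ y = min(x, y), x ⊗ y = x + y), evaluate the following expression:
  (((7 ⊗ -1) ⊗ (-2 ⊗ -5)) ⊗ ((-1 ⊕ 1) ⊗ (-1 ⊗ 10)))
(((7 ⊗ -1) ⊗ (-2 ⊗ -5)) ⊗ ((-1 ⊕ 1) ⊗ (-1 ⊗ 10))) = 7

Expand innermost to outermost. Recall ⊕ takes the minimum of its arguments and ⊗ takes their sum. Working out the expression (((7 ⊗ -1) ⊗ (-2 ⊗ -5)) ⊗ ((-1 ⊕ 1) ⊗ (-1 ⊗ 10))) gives 7.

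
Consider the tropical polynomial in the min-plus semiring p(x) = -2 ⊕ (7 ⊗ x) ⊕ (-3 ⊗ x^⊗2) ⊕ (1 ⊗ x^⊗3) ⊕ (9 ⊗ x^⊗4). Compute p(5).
p(5) = -2

A tropical monomial a ⊗ x^⊗i evaluates to a + i · x. Evaluating each term at x = 5:
  Term 0 contributes -2 + 0 · 5 = -2
  Term 1 contributes 7 + 1 · 5 = 12
  Term 2 contributes -3 + 2 · 5 = 7
  Term 3 contributes 1 + 3 · 5 = 16
  Term 4 contributes 9 + 4 · 5 = 29
p(5) = ⊕ of these = min[-2, 12, 7, 16, 29] = -2.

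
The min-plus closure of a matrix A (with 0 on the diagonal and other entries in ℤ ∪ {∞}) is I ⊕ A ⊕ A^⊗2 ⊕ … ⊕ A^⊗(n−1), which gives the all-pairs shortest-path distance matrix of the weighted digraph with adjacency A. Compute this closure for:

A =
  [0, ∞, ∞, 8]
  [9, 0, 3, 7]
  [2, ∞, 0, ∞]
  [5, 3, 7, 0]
Closure =
  [0, 11, 14, 8]
  [5, 0, 3, 7]
  [2, 13, 0, 10]
  [5, 3, 6, 0]

This is the Floyd-Warshall all-pairs shortest-path computation. For each intermediate vertex k = 0, 1, …, 3, update dist[i][j] ← min(dist[i][j], dist[i][k] + dist[k][j]). The final matrix gives, for each (i, j), the minimum total weight of any directed path from i to j (possibly empty when i = j).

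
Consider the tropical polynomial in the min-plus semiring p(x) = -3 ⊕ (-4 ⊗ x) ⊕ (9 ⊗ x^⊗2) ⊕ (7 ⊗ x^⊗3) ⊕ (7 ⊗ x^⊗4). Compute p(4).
p(4) = -3

A tropical monomial a ⊗ x^⊗i evaluates to a + i · x. Evaluating each term at x = 4:
  Term 0 contributes -3 + 0 · 4 = -3
  Term 1 contributes -4 + 1 · 4 = 0
  Term 2 contributes 9 + 2 · 4 = 17
  Term 3 contributes 7 + 3 · 4 = 19
  Term 4 contributes 7 + 4 · 4 = 23
p(4) = ⊕ of these = min[-3, 0, 17, 19, 23] = -3.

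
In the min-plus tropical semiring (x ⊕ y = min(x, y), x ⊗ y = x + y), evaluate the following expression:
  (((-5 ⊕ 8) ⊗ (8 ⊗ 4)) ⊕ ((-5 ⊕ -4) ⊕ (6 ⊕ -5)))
(((-5 ⊕ 8) ⊗ (8 ⊗ 4)) ⊕ ((-5 ⊕ -4) ⊕ (6 ⊕ -5))) = -5

Expand innermost to outermost. Recall ⊕ takes the minimum of its arguments and ⊗ takes their sum. Working out the expression (((-5 ⊕ 8) ⊗ (8 ⊗ 4)) ⊕ ((-5 ⊕ -4) ⊕ (6 ⊕ -5))) gives -5.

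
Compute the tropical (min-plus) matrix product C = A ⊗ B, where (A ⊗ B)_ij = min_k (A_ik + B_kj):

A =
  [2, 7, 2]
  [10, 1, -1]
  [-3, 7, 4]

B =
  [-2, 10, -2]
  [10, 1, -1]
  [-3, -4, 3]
A ⊗ B =
  [-1, -2, 0]
  [-4, -5, 0]
  [-5, 0, -5]

Apply the min-plus product entry-by-entry:
  C[0][0] = min over k of (A[0][0] + B[0][0] = 2 + -2 = 0, A[0][1] + B[1][0] = 7 + 10 = 17, A[0][2] + B[2][0] = 2 + -3 = -1) = -1 (attained at k = 2)
  C[0][1] = min over k of (A[0][0] + B[0][1] = 2 + 10 = 12, A[0][1] + B[1][1] = 7 + 1 = 8, A[0][2] + B[2][1] = 2 + -4 = -2) = -2 (attained at k = 2)
  C[0][2] = min over k of (A[0][0] + B[0][2] = 2 + -2 = 0, A[0][1] + B[1][2] = 7 + -1 = 6, A[0][2] + B[2][2] = 2 + 3 = 5) = 0 (attained at k = 0)
  C[1][0] = min over k of (A[1][0] + B[0][0] = 10 + -2 = 8, A[1][1] + B[1][0] = 1 + 10 = 11, A[1][2] + B[2][0] = -1 + -3 = -4) = -4 (attained at k = 2)
  C[1][1] = min over k of (A[1][0] + B[0][1] = 10 + 10 = 20, A[1][1] + B[1][1] = 1 + 1 = 2, A[1][2] + B[2][1] = -1 + -4 = -5) = -5 (attained at k = 2)
  C[1][2] = min over k of (A[1][0] + B[0][2] = 10 + -2 = 8, A[1][1] + B[1][2] = 1 + -1 = 0, A[1][2] + B[2][2] = -1 + 3 = 2) = 0 (attained at k = 1)
  C[2][0] = min over k of (A[2][0] + B[0][0] = -3 + -2 = -5, A[2][1] + B[1][0] = 7 + 10 = 17, A[2][2] + B[2][0] = 4 + -3 = 1) = -5 (attained at k = 0)
  C[2][1] = min over k of (A[2][0] + B[0][1] = -3 + 10 = 7, A[2][1] + B[1][1] = 7 + 1 = 8, A[2][2] + B[2][1] = 4 + -4 = 0) = 0 (attained at k = 2)
  C[2][2] = min over k of (A[2][0] + B[0][2] = -3 + -2 = -5, A[2][1] + B[1][2] = 7 + -1 = 6, A[2][2] + B[2][2] = 4 + 3 = 7) = -5 (attained at k = 0)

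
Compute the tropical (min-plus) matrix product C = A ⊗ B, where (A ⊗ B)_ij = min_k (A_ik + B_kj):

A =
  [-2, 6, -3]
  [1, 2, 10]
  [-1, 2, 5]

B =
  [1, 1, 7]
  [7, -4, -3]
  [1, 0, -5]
A ⊗ B =
  [-2, -3, -8]
  [2, -2, -1]
  [0, -2, -1]

Apply the min-plus product entry-by-entry:
  C[0][0] = min over k of (A[0][0] + B[0][0] = -2 + 1 = -1, A[0][1] + B[1][0] = 6 + 7 = 13, A[0][2] + B[2][0] = -3 + 1 = -2) = -2 (attained at k = 2)
  C[0][1] = min over k of (A[0][0] + B[0][1] = -2 + 1 = -1, A[0][1] + B[1][1] = 6 + -4 = 2, A[0][2] + B[2][1] = -3 + 0 = -3) = -3 (attained at k = 2)
  C[0][2] = min over k of (A[0][0] + B[0][2] = -2 + 7 = 5, A[0][1] + B[1][2] = 6 + -3 = 3, A[0][2] + B[2][2] = -3 + -5 = -8) = -8 (attained at k = 2)
  C[1][0] = min over k of (A[1][0] + B[0][0] = 1 + 1 = 2, A[1][1] + B[1][0] = 2 + 7 = 9, A[1][2] + B[2][0] = 10 + 1 = 11) = 2 (attained at k = 0)
  C[1][1] = min over k of (A[1][0] + B[0][1] = 1 + 1 = 2, A[1][1] + B[1][1] = 2 + -4 = -2, A[1][2] + B[2][1] = 10 + 0 = 10) = -2 (attained at k = 1)
  C[1][2] = min over k of (A[1][0] + B[0][2] = 1 + 7 = 8, A[1][1] + B[1][2] = 2 + -3 = -1, A[1][2] + B[2][2] = 10 + -5 = 5) = -1 (attained at k = 1)
  C[2][0] = min over k of (A[2][0] + B[0][0] = -1 + 1 = 0, A[2][1] + B[1][0] = 2 + 7 = 9, A[2][2] + B[2][0] = 5 + 1 = 6) = 0 (attained at k = 0)
  C[2][1] = min over k of (A[2][0] + B[0][1] = -1 + 1 = 0, A[2][1] + B[1][1] = 2 + -4 = -2, A[2][2] + B[2][1] = 5 + 0 = 5) = -2 (attained at k = 1)
  C[2][2] = min over k of (A[2][0] + B[0][2] = -1 + 7 = 6, A[2][1] + B[1][2] = 2 + -3 = -1, A[2][2] + B[2][2] = 5 + -5 = 0) = -1 (attained at k = 1)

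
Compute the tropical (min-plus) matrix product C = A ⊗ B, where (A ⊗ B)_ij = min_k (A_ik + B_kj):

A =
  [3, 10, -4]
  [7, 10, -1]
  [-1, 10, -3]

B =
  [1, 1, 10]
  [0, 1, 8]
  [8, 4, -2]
A ⊗ B =
  [4, 0, -6]
  [7, 3, -3]
  [0, 0, -5]

Apply the min-plus product entry-by-entry:
  C[0][0] = min over k of (A[0][0] + B[0][0] = 3 + 1 = 4, A[0][1] + B[1][0] = 10 + 0 = 10, A[0][2] + B[2][0] = -4 + 8 = 4) = 4 (attained at k = 0)
  C[0][1] = min over k of (A[0][0] + B[0][1] = 3 + 1 = 4, A[0][1] + B[1][1] = 10 + 1 = 11, A[0][2] + B[2][1] = -4 + 4 = 0) = 0 (attained at k = 2)
  C[0][2] = min over k of (A[0][0] + B[0][2] = 3 + 10 = 13, A[0][1] + B[1][2] = 10 + 8 = 18, A[0][2] + B[2][2] = -4 + -2 = -6) = -6 (attained at k = 2)
  C[1][0] = min over k of (A[1][0] + B[0][0] = 7 + 1 = 8, A[1][1] + B[1][0] = 10 + 0 = 10, A[1][2] + B[2][0] = -1 + 8 = 7) = 7 (attained at k = 2)
  C[1][1] = min over k of (A[1][0] + B[0][1] = 7 + 1 = 8, A[1][1] + B[1][1] = 10 + 1 = 11, A[1][2] + B[2][1] = -1 + 4 = 3) = 3 (attained at k = 2)
  C[1][2] = min over k of (A[1][0] + B[0][2] = 7 + 10 = 17, A[1][1] + B[1][2] = 10 + 8 = 18, A[1][2] + B[2][2] = -1 + -2 = -3) = -3 (attained at k = 2)
  C[2][0] = min over k of (A[2][0] + B[0][0] = -1 + 1 = 0, A[2][1] + B[1][0] = 10 + 0 = 10, A[2][2] + B[2][0] = -3 + 8 = 5) = 0 (attained at k = 0)
  C[2][1] = min over k of (A[2][0] + B[0][1] = -1 + 1 = 0, A[2][1] + B[1][1] = 10 + 1 = 11, A[2][2] + B[2][1] = -3 + 4 = 1) = 0 (attained at k = 0)
  C[2][2] = min over k of (A[2][0] + B[0][2] = -1 + 10 = 9, A[2][1] + B[1][2] = 10 + 8 = 18, A[2][2] + B[2][2] = -3 + -2 = -5) = -5 (attained at k = 2)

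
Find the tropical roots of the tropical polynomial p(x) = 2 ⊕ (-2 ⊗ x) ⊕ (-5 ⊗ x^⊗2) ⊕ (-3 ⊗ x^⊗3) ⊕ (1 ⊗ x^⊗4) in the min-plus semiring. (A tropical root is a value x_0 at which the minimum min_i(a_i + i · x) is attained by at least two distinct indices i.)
Roots: {-4, -2, 3, 4}

Each tropical root is a break point of the lower envelope of the lines y = a_i + i · x (there are 5 lines, with slopes 0, 1, ..., 4). Only the lines that attain the minimum somewhere contribute to roots; other lines are dominated. Here the surviving (envelope) indices are i = 4, i = 3, i = 2, i = 1, i = 0.
Intersections between consecutive envelope lines give the roots: for adjacent envelope indices i < j the intersection is x = (a_i − a_j) / (j − i). Reading off the sorted break points: {-4, -2, 3, 4}.
Verification: at each break x_0, at least two indices attain the minimum of min_i(a_i + i · x_0).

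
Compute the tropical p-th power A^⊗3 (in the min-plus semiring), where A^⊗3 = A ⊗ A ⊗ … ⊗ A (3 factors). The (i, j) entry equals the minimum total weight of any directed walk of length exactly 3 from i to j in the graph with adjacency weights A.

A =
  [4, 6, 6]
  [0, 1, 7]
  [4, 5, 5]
A^⊗3 =
  [7, 8, 12]
  [2, 3, 7]
  [6, 7, 11]

Each entry (A^⊗3)_ij equals the minimum over all length-3 walks i = v_0 → v_1 → … → v_3 = j of Σ_t A[v_t][v_{t+1}]. For example, for (i, j) = (0, 2) we minimise over 9 possible intermediate vertex sequences; the minimum is 12, attained along the walk 0 → 1 → 0 → 2.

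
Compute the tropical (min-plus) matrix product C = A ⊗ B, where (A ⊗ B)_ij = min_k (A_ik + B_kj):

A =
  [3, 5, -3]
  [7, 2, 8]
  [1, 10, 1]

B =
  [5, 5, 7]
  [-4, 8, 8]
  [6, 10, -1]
A ⊗ B =
  [1, 7, -4]
  [-2, 10, 7]
  [6, 6, 0]

Apply the min-plus product entry-by-entry:
  C[0][0] = min over k of (A[0][0] + B[0][0] = 3 + 5 = 8, A[0][1] + B[1][0] = 5 + -4 = 1, A[0][2] + B[2][0] = -3 + 6 = 3) = 1 (attained at k = 1)
  C[0][1] = min over k of (A[0][0] + B[0][1] = 3 + 5 = 8, A[0][1] + B[1][1] = 5 + 8 = 13, A[0][2] + B[2][1] = -3 + 10 = 7) = 7 (attained at k = 2)
  C[0][2] = min over k of (A[0][0] + B[0][2] = 3 + 7 = 10, A[0][1] + B[1][2] = 5 + 8 = 13, A[0][2] + B[2][2] = -3 + -1 = -4) = -4 (attained at k = 2)
  C[1][0] = min over k of (A[1][0] + B[0][0] = 7 + 5 = 12, A[1][1] + B[1][0] = 2 + -4 = -2, A[1][2] + B[2][0] = 8 + 6 = 14) = -2 (attained at k = 1)
  C[1][1] = min over k of (A[1][0] + B[0][1] = 7 + 5 = 12, A[1][1] + B[1][1] = 2 + 8 = 10, A[1][2] + B[2][1] = 8 + 10 = 18) = 10 (attained at k = 1)
  C[1][2] = min over k of (A[1][0] + B[0][2] = 7 + 7 = 14, A[1][1] + B[1][2] = 2 + 8 = 10, A[1][2] + B[2][2] = 8 + -1 = 7) = 7 (attained at k = 2)
  C[2][0] = min over k of (A[2][0] + B[0][0] = 1 + 5 = 6, A[2][1] + B[1][0] = 10 + -4 = 6, A[2][2] + B[2][0] = 1 + 6 = 7) = 6 (attained at k = 0)
  C[2][1] = min over k of (A[2][0] + B[0][1] = 1 + 5 = 6, A[2][1] + B[1][1] = 10 + 8 = 18, A[2][2] + B[2][1] = 1 + 10 = 11) = 6 (attained at k = 0)
  C[2][2] = min over k of (A[2][0] + B[0][2] = 1 + 7 = 8, A[2][1] + B[1][2] = 10 + 8 = 18, A[2][2] + B[2][2] = 1 + -1 = 0) = 0 (attained at k = 2)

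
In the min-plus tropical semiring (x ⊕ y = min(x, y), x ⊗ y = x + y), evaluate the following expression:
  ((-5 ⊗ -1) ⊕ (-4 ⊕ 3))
((-5 ⊗ -1) ⊕ (-4 ⊕ 3)) = -6

Expand innermost to outermost. Recall ⊕ takes the minimum of its arguments and ⊗ takes their sum. Working out the expression ((-5 ⊗ -1) ⊕ (-4 ⊕ 3)) gives -6.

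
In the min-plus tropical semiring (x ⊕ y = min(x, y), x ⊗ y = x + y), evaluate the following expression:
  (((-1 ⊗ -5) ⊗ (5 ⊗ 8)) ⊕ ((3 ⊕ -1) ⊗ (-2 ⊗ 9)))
(((-1 ⊗ -5) ⊗ (5 ⊗ 8)) ⊕ ((3 ⊕ -1) ⊗ (-2 ⊗ 9))) = 6

Expand innermost to outermost. Recall ⊕ takes the minimum of its arguments and ⊗ takes their sum. Working out the expression (((-1 ⊗ -5) ⊗ (5 ⊗ 8)) ⊕ ((3 ⊕ -1) ⊗ (-2 ⊗ 9))) gives 6.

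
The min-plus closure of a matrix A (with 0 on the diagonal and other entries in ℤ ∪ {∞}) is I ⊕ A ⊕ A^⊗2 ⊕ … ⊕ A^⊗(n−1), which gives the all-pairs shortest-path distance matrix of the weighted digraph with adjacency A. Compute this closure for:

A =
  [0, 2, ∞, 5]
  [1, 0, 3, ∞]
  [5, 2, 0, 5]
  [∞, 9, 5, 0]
Closure =
  [0, 2, 5, 5]
  [1, 0, 3, 6]
  [3, 2, 0, 5]
  [8, 7, 5, 0]

This is the Floyd-Warshall all-pairs shortest-path computation. For each intermediate vertex k = 0, 1, …, 3, update dist[i][j] ← min(dist[i][j], dist[i][k] + dist[k][j]). The final matrix gives, for each (i, j), the minimum total weight of any directed path from i to j (possibly empty when i = j).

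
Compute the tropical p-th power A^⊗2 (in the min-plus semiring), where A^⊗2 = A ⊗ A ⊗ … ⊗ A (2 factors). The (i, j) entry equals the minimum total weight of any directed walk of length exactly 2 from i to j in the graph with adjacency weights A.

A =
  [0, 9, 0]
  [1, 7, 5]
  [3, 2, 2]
A^⊗2 =
  [0, 2, 0]
  [1, 7, 1]
  [3, 4, 3]

Each entry (A^⊗2)_ij equals the minimum over all length-2 walks i = v_0 → v_1 → … → v_2 = j of Σ_t A[v_t][v_{t+1}]. For example, for (i, j) = (0, 2) we minimise over 3 possible intermediate vertex sequences; the minimum is 0, attained along the walk 0 → 0 → 2.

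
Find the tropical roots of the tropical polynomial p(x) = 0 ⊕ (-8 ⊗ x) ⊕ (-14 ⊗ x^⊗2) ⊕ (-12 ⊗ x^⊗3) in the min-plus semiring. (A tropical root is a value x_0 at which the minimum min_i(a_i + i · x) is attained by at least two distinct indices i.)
Roots: {-2, 6, 8}

Each tropical root is a break point of the lower envelope of the lines y = a_i + i · x (there are 4 lines, with slopes 0, 1, ..., 3). Only the lines that attain the minimum somewhere contribute to roots; other lines are dominated. Here the surviving (envelope) indices are i = 3, i = 2, i = 1, i = 0.
Intersections between consecutive envelope lines give the roots: for adjacent envelope indices i < j the intersection is x = (a_i − a_j) / (j − i). Reading off the sorted break points: {-2, 6, 8}.
Verification: at each break x_0, at least two indices attain the minimum of min_i(a_i + i · x_0).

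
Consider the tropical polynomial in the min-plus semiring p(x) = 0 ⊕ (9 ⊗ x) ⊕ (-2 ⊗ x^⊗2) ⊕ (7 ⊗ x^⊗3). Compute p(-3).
p(-3) = -8

A tropical monomial a ⊗ x^⊗i evaluates to a + i · x. Evaluating each term at x = -3:
  Term 0 contributes 0 + 0 · -3 = 0
  Term 1 contributes 9 + 1 · -3 = 6
  Term 2 contributes -2 + 2 · -3 = -8
  Term 3 contributes 7 + 3 · -3 = -2
p(-3) = ⊕ of these = min[0, 6, -8, -2] = -8.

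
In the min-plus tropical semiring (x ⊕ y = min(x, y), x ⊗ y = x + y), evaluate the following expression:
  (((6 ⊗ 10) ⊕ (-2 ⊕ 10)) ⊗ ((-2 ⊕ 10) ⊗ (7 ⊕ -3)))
(((6 ⊗ 10) ⊕ (-2 ⊕ 10)) ⊗ ((-2 ⊕ 10) ⊗ (7 ⊕ -3))) = -7

Expand innermost to outermost. Recall ⊕ takes the minimum of its arguments and ⊗ takes their sum. Working out the expression (((6 ⊗ 10) ⊕ (-2 ⊕ 10)) ⊗ ((-2 ⊕ 10) ⊗ (7 ⊕ -3))) gives -7.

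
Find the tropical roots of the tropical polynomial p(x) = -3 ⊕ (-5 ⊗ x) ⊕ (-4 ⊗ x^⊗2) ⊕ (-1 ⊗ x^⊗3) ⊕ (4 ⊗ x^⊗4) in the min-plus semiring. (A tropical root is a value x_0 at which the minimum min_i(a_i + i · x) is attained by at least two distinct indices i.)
Roots: {-5, -3, -1, 2}

Each tropical root is a break point of the lower envelope of the lines y = a_i + i · x (there are 5 lines, with slopes 0, 1, ..., 4). Only the lines that attain the minimum somewhere contribute to roots; other lines are dominated. Here the surviving (envelope) indices are i = 4, i = 3, i = 2, i = 1, i = 0.
Intersections between consecutive envelope lines give the roots: for adjacent envelope indices i < j the intersection is x = (a_i − a_j) / (j − i). Reading off the sorted break points: {-5, -3, -1, 2}.
Verification: at each break x_0, at least two indices attain the minimum of min_i(a_i + i · x_0).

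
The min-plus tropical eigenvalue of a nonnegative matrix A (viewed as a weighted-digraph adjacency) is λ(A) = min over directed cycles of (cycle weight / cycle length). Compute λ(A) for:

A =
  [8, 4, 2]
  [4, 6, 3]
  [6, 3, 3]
λ(A) = 3

Enumerate directed cycles and compute their means (weight / length). Sample:
  cycle 0 → 0: weight = 8, length = 1, mean = 8/1 ≈ 8.000
  cycle 1 → 1: weight = 6, length = 1, mean = 6/1 ≈ 6.000
  cycle 2 → 2: weight = 3, length = 1, mean = 3/1 ≈ 3.000
  cycle 0 → 1 → 0: weight = 8, length = 2, mean = 8/2 ≈ 4.000
  cycle 0 → 2 → 0: weight = 8, length = 2, mean = 8/2 ≈ 4.000
  cycle 1 → 0 → 1: weight = 8, length = 2, mean = 8/2 ≈ 4.000
Minimum mean = 3.000, attained e.g. along the cycle 2 → 2 with weight 3 and length 1. So λ(A) = 3/1 = 3.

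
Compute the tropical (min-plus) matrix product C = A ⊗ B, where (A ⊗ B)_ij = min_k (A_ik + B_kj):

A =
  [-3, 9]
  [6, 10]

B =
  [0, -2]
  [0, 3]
A ⊗ B =
  [-3, -5]
  [6, 4]

Apply the min-plus product entry-by-entry:
  C[0][0] = min over k of (A[0][0] + B[0][0] = -3 + 0 = -3, A[0][1] + B[1][0] = 9 + 0 = 9) = -3 (attained at k = 0)
  C[0][1] = min over k of (A[0][0] + B[0][1] = -3 + -2 = -5, A[0][1] + B[1][1] = 9 + 3 = 12) = -5 (attained at k = 0)
  C[1][0] = min over k of (A[1][0] + B[0][0] = 6 + 0 = 6, A[1][1] + B[1][0] = 10 + 0 = 10) = 6 (attained at k = 0)
  C[1][1] = min over k of (A[1][0] + B[0][1] = 6 + -2 = 4, A[1][1] + B[1][1] = 10 + 3 = 13) = 4 (attained at k = 0)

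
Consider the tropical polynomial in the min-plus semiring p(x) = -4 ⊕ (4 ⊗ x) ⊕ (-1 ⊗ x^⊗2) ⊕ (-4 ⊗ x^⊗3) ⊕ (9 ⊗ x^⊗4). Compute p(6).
p(6) = -4

A tropical monomial a ⊗ x^⊗i evaluates to a + i · x. Evaluating each term at x = 6:
  Term 0 contributes -4 + 0 · 6 = -4
  Term 1 contributes 4 + 1 · 6 = 10
  Term 2 contributes -1 + 2 · 6 = 11
  Term 3 contributes -4 + 3 · 6 = 14
  Term 4 contributes 9 + 4 · 6 = 33
p(6) = ⊕ of these = min[-4, 10, 11, 14, 33] = -4.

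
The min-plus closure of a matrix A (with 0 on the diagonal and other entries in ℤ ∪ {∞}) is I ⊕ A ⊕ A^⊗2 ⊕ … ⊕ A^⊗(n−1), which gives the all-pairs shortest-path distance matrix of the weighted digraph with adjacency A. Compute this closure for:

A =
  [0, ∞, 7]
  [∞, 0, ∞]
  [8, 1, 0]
Closure =
  [0, 8, 7]
  [∞, 0, ∞]
  [8, 1, 0]

This is the Floyd-Warshall all-pairs shortest-path computation. For each intermediate vertex k = 0, 1, …, 2, update dist[i][j] ← min(dist[i][j], dist[i][k] + dist[k][j]). The final matrix gives, for each (i, j), the minimum total weight of any directed path from i to j (possibly empty when i = j).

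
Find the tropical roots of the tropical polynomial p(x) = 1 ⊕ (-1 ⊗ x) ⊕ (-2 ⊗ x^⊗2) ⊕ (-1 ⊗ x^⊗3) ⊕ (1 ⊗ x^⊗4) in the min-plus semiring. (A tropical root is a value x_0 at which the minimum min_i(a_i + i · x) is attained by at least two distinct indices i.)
Roots: {-2, -1, 1, 2}

Each tropical root is a break point of the lower envelope of the lines y = a_i + i · x (there are 5 lines, with slopes 0, 1, ..., 4). Only the lines that attain the minimum somewhere contribute to roots; other lines are dominated. Here the surviving (envelope) indices are i = 4, i = 3, i = 2, i = 1, i = 0.
Intersections between consecutive envelope lines give the roots: for adjacent envelope indices i < j the intersection is x = (a_i − a_j) / (j − i). Reading off the sorted break points: {-2, -1, 1, 2}.
Verification: at each break x_0, at least two indices attain the minimum of min_i(a_i + i · x_0).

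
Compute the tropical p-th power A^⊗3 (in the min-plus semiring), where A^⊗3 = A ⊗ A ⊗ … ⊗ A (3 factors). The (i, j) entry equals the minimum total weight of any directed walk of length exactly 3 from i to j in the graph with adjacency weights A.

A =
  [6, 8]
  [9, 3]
A^⊗3 =
  [18, 14]
  [15, 9]

Each entry (A^⊗3)_ij equals the minimum over all length-3 walks i = v_0 → v_1 → … → v_3 = j of Σ_t A[v_t][v_{t+1}]. For example, for (i, j) = (0, 1) we minimise over 4 possible intermediate vertex sequences; the minimum is 14, attained along the walk 0 → 1 → 1 → 1.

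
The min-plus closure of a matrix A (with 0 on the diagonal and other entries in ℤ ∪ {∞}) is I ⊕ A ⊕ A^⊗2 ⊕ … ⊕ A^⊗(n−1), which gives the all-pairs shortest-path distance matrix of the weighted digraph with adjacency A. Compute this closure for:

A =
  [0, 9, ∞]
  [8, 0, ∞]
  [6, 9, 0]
Closure =
  [0, 9, ∞]
  [8, 0, ∞]
  [6, 9, 0]

This is the Floyd-Warshall all-pairs shortest-path computation. For each intermediate vertex k = 0, 1, …, 2, update dist[i][j] ← min(dist[i][j], dist[i][k] + dist[k][j]). The final matrix gives, for each (i, j), the minimum total weight of any directed path from i to j (possibly empty when i = j).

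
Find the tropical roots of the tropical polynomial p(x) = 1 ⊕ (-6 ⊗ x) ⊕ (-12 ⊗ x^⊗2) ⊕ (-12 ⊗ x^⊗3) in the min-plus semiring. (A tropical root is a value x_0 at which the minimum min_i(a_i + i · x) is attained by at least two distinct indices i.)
Roots: {0, 6, 7}

Each tropical root is a break point of the lower envelope of the lines y = a_i + i · x (there are 4 lines, with slopes 0, 1, ..., 3). Only the lines that attain the minimum somewhere contribute to roots; other lines are dominated. Here the surviving (envelope) indices are i = 3, i = 2, i = 1, i = 0.
Intersections between consecutive envelope lines give the roots: for adjacent envelope indices i < j the intersection is x = (a_i − a_j) / (j − i). Reading off the sorted break points: {0, 6, 7}.
Verification: at each break x_0, at least two indices attain the minimum of min_i(a_i + i · x_0).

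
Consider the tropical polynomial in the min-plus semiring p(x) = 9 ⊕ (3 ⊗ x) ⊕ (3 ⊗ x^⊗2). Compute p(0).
p(0) = 3

A tropical monomial a ⊗ x^⊗i evaluates to a + i · x. Evaluating each term at x = 0:
  Term 0 contributes 9 + 0 · 0 = 9
  Term 1 contributes 3 + 1 · 0 = 3
  Term 2 contributes 3 + 2 · 0 = 3
p(0) = ⊕ of these = min[9, 3, 3] = 3.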